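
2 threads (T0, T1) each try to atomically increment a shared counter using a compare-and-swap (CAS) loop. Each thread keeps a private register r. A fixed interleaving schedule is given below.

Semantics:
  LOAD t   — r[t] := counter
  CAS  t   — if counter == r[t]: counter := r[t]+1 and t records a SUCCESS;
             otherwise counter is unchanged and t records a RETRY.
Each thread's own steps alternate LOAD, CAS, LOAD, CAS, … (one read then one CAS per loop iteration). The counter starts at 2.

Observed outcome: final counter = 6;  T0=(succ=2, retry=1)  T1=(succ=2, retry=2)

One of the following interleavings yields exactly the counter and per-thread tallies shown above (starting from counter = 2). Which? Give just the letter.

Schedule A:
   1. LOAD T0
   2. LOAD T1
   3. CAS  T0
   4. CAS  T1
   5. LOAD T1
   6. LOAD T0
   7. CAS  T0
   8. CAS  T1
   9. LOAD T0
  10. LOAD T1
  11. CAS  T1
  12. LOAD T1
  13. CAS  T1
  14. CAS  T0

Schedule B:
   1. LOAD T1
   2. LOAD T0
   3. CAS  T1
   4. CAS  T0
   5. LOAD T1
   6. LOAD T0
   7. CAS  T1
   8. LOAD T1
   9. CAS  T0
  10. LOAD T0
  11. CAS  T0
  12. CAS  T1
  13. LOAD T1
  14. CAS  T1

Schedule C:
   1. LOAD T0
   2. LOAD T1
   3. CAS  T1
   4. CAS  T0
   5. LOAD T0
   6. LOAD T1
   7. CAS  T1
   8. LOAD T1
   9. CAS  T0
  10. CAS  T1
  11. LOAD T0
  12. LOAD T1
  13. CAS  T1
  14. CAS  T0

Tracing schedule A:
T0 LOAD — after: cnt=2, r=2 — load
T1 LOAD — after: cnt=2, r=2 — load
T0 CAS — after: cnt=3, r=2 — ok
T1 CAS — after: cnt=3, r=2 — retry
T1 LOAD — after: cnt=3, r=3 — load
T0 LOAD — after: cnt=3, r=3 — load
T0 CAS — after: cnt=4, r=3 — ok
T1 CAS — after: cnt=4, r=3 — retry
T0 LOAD — after: cnt=4, r=4 — load
T1 LOAD — after: cnt=4, r=4 — load
T1 CAS — after: cnt=5, r=4 — ok
T1 LOAD — after: cnt=5, r=5 — load
T1 CAS — after: cnt=6, r=5 — ok
T0 CAS — after: cnt=6, r=4 — retry

A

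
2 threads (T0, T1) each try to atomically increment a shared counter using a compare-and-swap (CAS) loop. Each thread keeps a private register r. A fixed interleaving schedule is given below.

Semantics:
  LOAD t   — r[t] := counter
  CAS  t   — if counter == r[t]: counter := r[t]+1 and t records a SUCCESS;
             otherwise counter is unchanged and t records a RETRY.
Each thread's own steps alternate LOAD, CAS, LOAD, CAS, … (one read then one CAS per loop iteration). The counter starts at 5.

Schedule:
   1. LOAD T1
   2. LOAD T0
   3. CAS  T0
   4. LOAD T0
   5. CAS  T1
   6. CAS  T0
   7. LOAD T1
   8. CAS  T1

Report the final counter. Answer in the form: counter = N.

T1 LOAD — after: cnt=5, r=5 — load
T0 LOAD — after: cnt=5, r=5 — load
T0 CAS — after: cnt=6, r=5 — ok
T0 LOAD — after: cnt=6, r=6 — load
T1 CAS — after: cnt=6, r=5 — retry
T0 CAS — after: cnt=7, r=6 — ok
T1 LOAD — after: cnt=7, r=7 — load
T1 CAS — after: cnt=8, r=7 — ok

counter = 8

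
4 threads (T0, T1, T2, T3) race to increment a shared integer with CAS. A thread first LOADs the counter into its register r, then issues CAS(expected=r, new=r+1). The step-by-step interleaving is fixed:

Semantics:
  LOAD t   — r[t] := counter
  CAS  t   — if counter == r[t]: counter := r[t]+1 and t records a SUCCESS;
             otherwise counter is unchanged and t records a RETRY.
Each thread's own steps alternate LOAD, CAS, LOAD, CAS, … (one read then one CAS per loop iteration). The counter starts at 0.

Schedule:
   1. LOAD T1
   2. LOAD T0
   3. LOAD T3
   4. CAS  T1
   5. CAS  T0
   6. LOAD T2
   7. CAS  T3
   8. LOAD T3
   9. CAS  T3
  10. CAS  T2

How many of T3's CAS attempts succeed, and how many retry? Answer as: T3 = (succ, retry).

   1) LOAD T1:  M=0  r_T1=0
   2) LOAD T0:  M=0  r_T0=0
   3) LOAD T3:  M=0  r_T3=0
   4) CAS  T1:  M=1  r_T1=0 ✓
   5) CAS  T0:  M=1  r_T0=0 ✗
   6) LOAD T2:  M=1  r_T2=1
   7) CAS  T3:  M=1  r_T3=0 ✗
   8) LOAD T3:  M=1  r_T3=1
   9) CAS  T3:  M=2  r_T3=1 ✓
  10) CAS  T2:  M=2  r_T2=1 ✗

T3 = (1, 1)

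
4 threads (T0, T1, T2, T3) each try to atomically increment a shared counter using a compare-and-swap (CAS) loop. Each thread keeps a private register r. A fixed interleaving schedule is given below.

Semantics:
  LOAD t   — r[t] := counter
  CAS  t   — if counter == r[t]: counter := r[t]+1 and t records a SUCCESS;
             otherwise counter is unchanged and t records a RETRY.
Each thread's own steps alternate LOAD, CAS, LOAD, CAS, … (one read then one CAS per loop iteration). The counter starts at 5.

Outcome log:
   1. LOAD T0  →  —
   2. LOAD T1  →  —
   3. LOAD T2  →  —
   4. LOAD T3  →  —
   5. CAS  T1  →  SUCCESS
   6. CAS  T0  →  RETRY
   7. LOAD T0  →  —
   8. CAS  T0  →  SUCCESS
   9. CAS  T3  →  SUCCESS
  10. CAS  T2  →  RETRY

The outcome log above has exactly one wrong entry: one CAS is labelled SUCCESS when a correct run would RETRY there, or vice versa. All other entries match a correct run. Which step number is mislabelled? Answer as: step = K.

Correct run:
1. LOAD T0 → mem=5 r[T0]=5 [LOAD]
2. LOAD T1 → mem=5 r[T1]=5 [LOAD]
3. LOAD T2 → mem=5 r[T2]=5 [LOAD]
4. LOAD T3 → mem=5 r[T3]=5 [LOAD]
5. CAS T1 → mem=6 r[T1]=5 [OK]
6. CAS T0 → mem=6 r[T0]=5 [RETRY]
7. LOAD T0 → mem=6 r[T0]=6 [LOAD]
8. CAS T0 → mem=7 r[T0]=6 [OK]
9. CAS T3 → mem=7 r[T3]=5 [RETRY]
10. CAS T2 → mem=7 r[T2]=5 [RETRY]
Log disagrees first at step 9.

step = 9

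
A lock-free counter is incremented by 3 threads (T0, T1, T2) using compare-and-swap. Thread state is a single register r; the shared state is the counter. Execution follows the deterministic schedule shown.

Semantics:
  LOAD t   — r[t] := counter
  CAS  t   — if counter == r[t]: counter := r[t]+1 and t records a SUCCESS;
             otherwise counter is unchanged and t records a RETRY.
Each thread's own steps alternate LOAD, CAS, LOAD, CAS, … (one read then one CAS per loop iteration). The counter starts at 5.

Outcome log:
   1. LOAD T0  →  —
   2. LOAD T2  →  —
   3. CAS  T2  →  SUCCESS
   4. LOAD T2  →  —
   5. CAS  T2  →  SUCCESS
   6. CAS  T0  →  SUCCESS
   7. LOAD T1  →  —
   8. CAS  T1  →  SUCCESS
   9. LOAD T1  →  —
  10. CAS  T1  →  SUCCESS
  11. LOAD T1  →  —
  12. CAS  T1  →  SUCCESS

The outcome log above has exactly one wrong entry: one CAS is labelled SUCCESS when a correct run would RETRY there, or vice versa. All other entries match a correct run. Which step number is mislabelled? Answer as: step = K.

Correct run:
[1] T0.load  rd  (counter 5, T0.r 5)
[2] T2.load  rd  (counter 5, T2.r 5)
[3] T2.cas  hit  (counter 6, T2.r 5)
[4] T2.load  rd  (counter 6, T2.r 6)
[5] T2.cas  hit  (counter 7, T2.r 6)
[6] T0.cas  miss  (counter 7, T0.r 5)
[7] T1.load  rd  (counter 7, T1.r 7)
[8] T1.cas  hit  (counter 8, T1.r 7)
[9] T1.load  rd  (counter 8, T1.r 8)
[10] T1.cas  hit  (counter 9, T1.r 8)
[11] T1.load  rd  (counter 9, T1.r 9)
[12] T1.cas  hit  (counter 10, T1.r 9)
Mismatch at 6.

step = 6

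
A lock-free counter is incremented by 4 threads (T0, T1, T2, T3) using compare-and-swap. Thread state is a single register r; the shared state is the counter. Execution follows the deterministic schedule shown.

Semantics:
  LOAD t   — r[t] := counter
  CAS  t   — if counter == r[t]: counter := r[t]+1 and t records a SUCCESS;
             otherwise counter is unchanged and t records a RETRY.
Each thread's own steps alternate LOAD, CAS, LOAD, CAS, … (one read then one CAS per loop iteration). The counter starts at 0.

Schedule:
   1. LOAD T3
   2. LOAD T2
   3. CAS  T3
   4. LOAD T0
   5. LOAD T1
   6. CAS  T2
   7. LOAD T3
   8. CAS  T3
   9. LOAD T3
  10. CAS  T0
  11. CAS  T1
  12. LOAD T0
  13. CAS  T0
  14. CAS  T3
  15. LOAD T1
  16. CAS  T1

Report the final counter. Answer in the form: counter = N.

counter = 4

[1] T3.load  rd  (counter 0, T3.r 0)
[2] T2.load  rd  (counter 0, T2.r 0)
[3] T3.cas  hit  (counter 1, T3.r 0)
[4] T0.load  rd  (counter 1, T0.r 1)
[5] T1.load  rd  (counter 1, T1.r 1)
[6] T2.cas  miss  (counter 1, T2.r 0)
[7] T3.load  rd  (counter 1, T3.r 1)
[8] T3.cas  hit  (counter 2, T3.r 1)
[9] T3.load  rd  (counter 2, T3.r 2)
[10] T0.cas  miss  (counter 2, T0.r 1)
[11] T1.cas  miss  (counter 2, T1.r 1)
[12] T0.load  rd  (counter 2, T0.r 2)
[13] T0.cas  hit  (counter 3, T0.r 2)
[14] T3.cas  miss  (counter 3, T3.r 2)
[15] T1.load  rd  (counter 3, T1.r 3)
[16] T1.cas  hit  (counter 4, T1.r 3)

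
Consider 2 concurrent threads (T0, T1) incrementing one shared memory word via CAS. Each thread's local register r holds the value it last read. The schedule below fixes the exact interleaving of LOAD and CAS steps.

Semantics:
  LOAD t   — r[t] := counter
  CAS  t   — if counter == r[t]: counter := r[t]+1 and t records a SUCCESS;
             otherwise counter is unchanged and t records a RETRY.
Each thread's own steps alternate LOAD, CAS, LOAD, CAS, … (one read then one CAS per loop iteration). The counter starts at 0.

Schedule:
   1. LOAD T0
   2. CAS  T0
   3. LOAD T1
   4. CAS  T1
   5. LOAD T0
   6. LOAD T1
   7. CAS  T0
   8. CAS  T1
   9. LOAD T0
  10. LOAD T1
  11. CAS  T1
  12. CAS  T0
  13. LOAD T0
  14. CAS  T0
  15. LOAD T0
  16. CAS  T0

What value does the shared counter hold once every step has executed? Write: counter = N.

counter = 6

[1] T0.load  rd  (counter 0, T0.r 0)
[2] T0.cas  hit  (counter 1, T0.r 0)
[3] T1.load  rd  (counter 1, T1.r 1)
[4] T1.cas  hit  (counter 2, T1.r 1)
[5] T0.load  rd  (counter 2, T0.r 2)
[6] T1.load  rd  (counter 2, T1.r 2)
[7] T0.cas  hit  (counter 3, T0.r 2)
[8] T1.cas  miss  (counter 3, T1.r 2)
[9] T0.load  rd  (counter 3, T0.r 3)
[10] T1.load  rd  (counter 3, T1.r 3)
[11] T1.cas  hit  (counter 4, T1.r 3)
[12] T0.cas  miss  (counter 4, T0.r 3)
[13] T0.load  rd  (counter 4, T0.r 4)
[14] T0.cas  hit  (counter 5, T0.r 4)
[15] T0.load  rd  (counter 5, T0.r 5)
[16] T0.cas  hit  (counter 6, T0.r 5)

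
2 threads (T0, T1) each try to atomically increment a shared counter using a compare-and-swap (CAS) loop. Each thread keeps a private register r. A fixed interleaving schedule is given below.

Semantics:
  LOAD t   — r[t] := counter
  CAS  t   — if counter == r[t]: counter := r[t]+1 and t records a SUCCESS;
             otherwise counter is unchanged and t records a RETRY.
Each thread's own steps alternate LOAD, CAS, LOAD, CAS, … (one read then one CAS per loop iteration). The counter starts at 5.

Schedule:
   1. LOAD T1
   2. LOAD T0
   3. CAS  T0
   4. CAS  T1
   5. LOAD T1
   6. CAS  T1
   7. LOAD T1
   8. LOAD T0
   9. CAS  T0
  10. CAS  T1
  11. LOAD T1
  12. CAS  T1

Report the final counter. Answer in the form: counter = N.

[1] T1.load  rd  (counter 5, T1.r 5)
[2] T0.load  rd  (counter 5, T0.r 5)
[3] T0.cas  hit  (counter 6, T0.r 5)
[4] T1.cas  miss  (counter 6, T1.r 5)
[5] T1.load  rd  (counter 6, T1.r 6)
[6] T1.cas  hit  (counter 7, T1.r 6)
[7] T1.load  rd  (counter 7, T1.r 7)
[8] T0.load  rd  (counter 7, T0.r 7)
[9] T0.cas  hit  (counter 8, T0.r 7)
[10] T1.cas  miss  (counter 8, T1.r 7)
[11] T1.load  rd  (counter 8, T1.r 8)
[12] T1.cas  hit  (counter 9, T1.r 8)

counter = 9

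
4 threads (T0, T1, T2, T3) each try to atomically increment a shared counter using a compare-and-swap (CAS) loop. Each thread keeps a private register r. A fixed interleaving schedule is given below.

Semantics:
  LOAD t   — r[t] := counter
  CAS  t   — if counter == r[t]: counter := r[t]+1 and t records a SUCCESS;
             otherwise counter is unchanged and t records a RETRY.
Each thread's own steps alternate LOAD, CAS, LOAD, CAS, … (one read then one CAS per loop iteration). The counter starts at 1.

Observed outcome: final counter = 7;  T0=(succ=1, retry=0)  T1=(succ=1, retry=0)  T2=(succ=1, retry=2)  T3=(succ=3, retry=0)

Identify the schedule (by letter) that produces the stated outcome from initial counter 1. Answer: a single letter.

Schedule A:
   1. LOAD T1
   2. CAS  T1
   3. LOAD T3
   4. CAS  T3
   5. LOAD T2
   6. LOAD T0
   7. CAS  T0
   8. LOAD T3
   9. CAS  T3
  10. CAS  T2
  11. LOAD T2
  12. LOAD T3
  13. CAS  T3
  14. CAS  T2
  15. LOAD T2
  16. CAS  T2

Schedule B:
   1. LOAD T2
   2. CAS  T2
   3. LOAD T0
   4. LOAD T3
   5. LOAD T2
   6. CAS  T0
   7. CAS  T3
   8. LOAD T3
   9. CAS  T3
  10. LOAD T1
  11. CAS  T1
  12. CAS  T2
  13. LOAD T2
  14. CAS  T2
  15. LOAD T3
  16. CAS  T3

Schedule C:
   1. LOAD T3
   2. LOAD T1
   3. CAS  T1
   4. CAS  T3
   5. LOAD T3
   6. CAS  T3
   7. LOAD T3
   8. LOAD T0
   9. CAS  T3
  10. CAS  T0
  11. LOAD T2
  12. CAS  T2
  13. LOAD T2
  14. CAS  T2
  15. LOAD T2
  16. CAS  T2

A

Simulating candidate A:
1. LOAD T1 → mem=1 r[T1]=1 [LOAD]
2. CAS T1 → mem=2 r[T1]=1 [OK]
3. LOAD T3 → mem=2 r[T3]=2 [LOAD]
4. CAS T3 → mem=3 r[T3]=2 [OK]
5. LOAD T2 → mem=3 r[T2]=3 [LOAD]
6. LOAD T0 → mem=3 r[T0]=3 [LOAD]
7. CAS T0 → mem=4 r[T0]=3 [OK]
8. LOAD T3 → mem=4 r[T3]=4 [LOAD]
9. CAS T3 → mem=5 r[T3]=4 [OK]
10. CAS T2 → mem=5 r[T2]=3 [RETRY]
11. LOAD T2 → mem=5 r[T2]=5 [LOAD]
12. LOAD T3 → mem=5 r[T3]=5 [LOAD]
13. CAS T3 → mem=6 r[T3]=5 [OK]
14. CAS T2 → mem=6 r[T2]=5 [RETRY]
15. LOAD T2 → mem=6 r[T2]=6 [LOAD]
16. CAS T2 → mem=7 r[T2]=6 [OK]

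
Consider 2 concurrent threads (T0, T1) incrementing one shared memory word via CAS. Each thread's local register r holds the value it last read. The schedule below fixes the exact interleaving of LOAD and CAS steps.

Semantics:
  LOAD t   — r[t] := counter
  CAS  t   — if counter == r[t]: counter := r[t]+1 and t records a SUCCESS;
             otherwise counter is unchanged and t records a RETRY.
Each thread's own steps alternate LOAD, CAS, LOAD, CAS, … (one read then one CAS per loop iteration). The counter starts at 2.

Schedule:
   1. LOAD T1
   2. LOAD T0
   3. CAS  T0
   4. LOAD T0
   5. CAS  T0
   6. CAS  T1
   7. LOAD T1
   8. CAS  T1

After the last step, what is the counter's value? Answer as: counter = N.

#1 T1 reads 2
#2 T0 reads 2
#3 T0 CAS(2→3) writes; counter now 3
#4 T0 reads 3
#5 T0 CAS(3→4) writes; counter now 4
#6 T1 CAS(2→3) fails; counter now 4
#7 T1 reads 4
#8 T1 CAS(4→5) writes; counter now 5

counter = 5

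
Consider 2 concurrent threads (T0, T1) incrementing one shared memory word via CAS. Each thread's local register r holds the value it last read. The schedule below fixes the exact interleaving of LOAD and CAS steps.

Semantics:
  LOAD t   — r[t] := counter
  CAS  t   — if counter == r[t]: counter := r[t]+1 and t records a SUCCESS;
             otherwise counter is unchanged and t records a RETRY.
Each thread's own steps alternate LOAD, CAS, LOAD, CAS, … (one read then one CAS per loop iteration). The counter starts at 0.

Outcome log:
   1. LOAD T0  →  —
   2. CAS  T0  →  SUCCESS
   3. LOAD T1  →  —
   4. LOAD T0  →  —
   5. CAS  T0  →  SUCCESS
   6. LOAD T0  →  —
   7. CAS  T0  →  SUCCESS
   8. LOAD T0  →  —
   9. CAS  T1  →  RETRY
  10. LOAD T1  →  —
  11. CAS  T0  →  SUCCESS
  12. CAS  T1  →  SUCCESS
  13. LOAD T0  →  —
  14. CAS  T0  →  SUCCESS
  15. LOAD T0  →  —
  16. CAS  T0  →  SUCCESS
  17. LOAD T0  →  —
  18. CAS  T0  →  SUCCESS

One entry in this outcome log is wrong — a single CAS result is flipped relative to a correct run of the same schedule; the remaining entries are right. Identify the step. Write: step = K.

step = 12

Reference trace:
T0 LOAD — after: cnt=0, r=0 — load
T0 CAS — after: cnt=1, r=0 — ok
T1 LOAD — after: cnt=1, r=1 — load
T0 LOAD — after: cnt=1, r=1 — load
T0 CAS — after: cnt=2, r=1 — ok
T0 LOAD — after: cnt=2, r=2 — load
T0 CAS — after: cnt=3, r=2 — ok
T0 LOAD — after: cnt=3, r=3 — load
T1 CAS — after: cnt=3, r=1 — retry
T1 LOAD — after: cnt=3, r=3 — load
T0 CAS — after: cnt=4, r=3 — ok
T1 CAS — after: cnt=4, r=3 — retry
T0 LOAD — after: cnt=4, r=4 — load
T0 CAS — after: cnt=5, r=4 — ok
T0 LOAD — after: cnt=5, r=5 — load
T0 CAS — after: cnt=6, r=5 — ok
T0 LOAD — after: cnt=6, r=6 — load
T0 CAS — after: cnt=7, r=6 — ok
Mismatch at 12.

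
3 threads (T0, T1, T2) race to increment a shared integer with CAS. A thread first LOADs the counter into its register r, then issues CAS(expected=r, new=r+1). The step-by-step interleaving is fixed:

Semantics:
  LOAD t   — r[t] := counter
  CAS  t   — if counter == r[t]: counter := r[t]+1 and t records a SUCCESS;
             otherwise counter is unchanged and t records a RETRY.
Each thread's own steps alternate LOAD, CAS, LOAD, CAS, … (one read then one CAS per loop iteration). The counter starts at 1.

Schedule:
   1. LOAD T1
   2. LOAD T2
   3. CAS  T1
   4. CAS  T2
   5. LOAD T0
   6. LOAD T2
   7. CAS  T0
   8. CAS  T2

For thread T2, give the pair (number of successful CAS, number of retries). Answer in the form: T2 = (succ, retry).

T2 = (0, 2)

#1 T1 reads 1
#2 T2 reads 1
#3 T1 CAS(1→2) writes; counter now 2
#4 T2 CAS(1→2) fails; counter now 2
#5 T0 reads 2
#6 T2 reads 2
#7 T0 CAS(2→3) writes; counter now 3
#8 T2 CAS(2→3) fails; counter now 3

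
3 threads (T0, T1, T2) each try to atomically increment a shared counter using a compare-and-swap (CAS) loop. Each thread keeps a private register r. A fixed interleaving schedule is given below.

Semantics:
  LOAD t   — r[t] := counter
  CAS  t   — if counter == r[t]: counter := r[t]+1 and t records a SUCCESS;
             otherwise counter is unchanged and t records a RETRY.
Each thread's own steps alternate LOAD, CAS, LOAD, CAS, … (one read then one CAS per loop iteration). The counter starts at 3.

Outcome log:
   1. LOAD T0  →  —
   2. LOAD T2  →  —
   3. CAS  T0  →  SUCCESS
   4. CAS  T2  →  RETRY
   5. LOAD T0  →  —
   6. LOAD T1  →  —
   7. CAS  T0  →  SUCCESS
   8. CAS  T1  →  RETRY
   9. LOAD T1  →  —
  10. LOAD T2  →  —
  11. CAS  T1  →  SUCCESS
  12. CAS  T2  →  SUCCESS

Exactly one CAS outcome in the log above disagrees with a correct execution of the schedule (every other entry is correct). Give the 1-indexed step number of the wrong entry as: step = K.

Reference trace:
T0 LOAD — after: cnt=3, r=3 — load
T2 LOAD — after: cnt=3, r=3 — load
T0 CAS — after: cnt=4, r=3 — ok
T2 CAS — after: cnt=4, r=3 — retry
T0 LOAD — after: cnt=4, r=4 — load
T1 LOAD — after: cnt=4, r=4 — load
T0 CAS — after: cnt=5, r=4 — ok
T1 CAS — after: cnt=5, r=4 — retry
T1 LOAD — after: cnt=5, r=5 — load
T2 LOAD — after: cnt=5, r=5 — load
T1 CAS — after: cnt=6, r=5 — ok
T2 CAS — after: cnt=6, r=5 — retry
Mismatch at 12.

step = 12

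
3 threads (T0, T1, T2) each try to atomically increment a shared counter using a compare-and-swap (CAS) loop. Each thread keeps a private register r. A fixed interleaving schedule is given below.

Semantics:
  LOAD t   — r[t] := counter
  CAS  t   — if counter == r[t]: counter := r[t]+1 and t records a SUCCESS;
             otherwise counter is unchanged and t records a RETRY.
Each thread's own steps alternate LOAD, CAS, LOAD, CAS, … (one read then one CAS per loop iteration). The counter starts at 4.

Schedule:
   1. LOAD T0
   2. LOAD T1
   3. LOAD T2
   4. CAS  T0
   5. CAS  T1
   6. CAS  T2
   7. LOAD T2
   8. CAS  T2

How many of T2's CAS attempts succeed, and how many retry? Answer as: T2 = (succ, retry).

T2 = (1, 1)

#1 T0 reads 4
#2 T1 reads 4
#3 T2 reads 4
#4 T0 CAS(4→5) writes; counter now 5
#5 T1 CAS(4→5) fails; counter now 5
#6 T2 CAS(4→5) fails; counter now 5
#7 T2 reads 5
#8 T2 CAS(5→6) writes; counter now 6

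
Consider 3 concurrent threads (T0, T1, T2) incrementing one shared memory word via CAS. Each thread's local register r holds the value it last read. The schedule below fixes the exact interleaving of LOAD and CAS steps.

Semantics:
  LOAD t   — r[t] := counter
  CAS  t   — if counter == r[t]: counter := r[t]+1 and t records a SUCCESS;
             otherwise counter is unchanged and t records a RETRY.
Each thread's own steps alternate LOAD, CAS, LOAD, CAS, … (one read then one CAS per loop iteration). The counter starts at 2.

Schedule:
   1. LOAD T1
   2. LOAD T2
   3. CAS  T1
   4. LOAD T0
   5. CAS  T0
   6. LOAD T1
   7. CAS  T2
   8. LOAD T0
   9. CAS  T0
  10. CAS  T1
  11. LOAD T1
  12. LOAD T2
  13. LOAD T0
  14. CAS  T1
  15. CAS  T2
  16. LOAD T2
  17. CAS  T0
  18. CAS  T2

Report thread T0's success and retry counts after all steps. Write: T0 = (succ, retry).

step 1: T1 LOAD ⇒ load; ctr=2 reg=2
step 2: T2 LOAD ⇒ load; ctr=2 reg=2
step 3: T1 CAS ⇒ ok; ctr=3 reg=2
step 4: T0 LOAD ⇒ load; ctr=3 reg=3
step 5: T0 CAS ⇒ ok; ctr=4 reg=3
step 6: T1 LOAD ⇒ load; ctr=4 reg=4
step 7: T2 CAS ⇒ retry; ctr=4 reg=2
step 8: T0 LOAD ⇒ load; ctr=4 reg=4
step 9: T0 CAS ⇒ ok; ctr=5 reg=4
step 10: T1 CAS ⇒ retry; ctr=5 reg=4
step 11: T1 LOAD ⇒ load; ctr=5 reg=5
step 12: T2 LOAD ⇒ load; ctr=5 reg=5
step 13: T0 LOAD ⇒ load; ctr=5 reg=5
step 14: T1 CAS ⇒ ok; ctr=6 reg=5
step 15: T2 CAS ⇒ retry; ctr=6 reg=5
step 16: T2 LOAD ⇒ load; ctr=6 reg=6
step 17: T0 CAS ⇒ retry; ctr=6 reg=5
step 18: T2 CAS ⇒ ok; ctr=7 reg=6

T0 = (2, 1)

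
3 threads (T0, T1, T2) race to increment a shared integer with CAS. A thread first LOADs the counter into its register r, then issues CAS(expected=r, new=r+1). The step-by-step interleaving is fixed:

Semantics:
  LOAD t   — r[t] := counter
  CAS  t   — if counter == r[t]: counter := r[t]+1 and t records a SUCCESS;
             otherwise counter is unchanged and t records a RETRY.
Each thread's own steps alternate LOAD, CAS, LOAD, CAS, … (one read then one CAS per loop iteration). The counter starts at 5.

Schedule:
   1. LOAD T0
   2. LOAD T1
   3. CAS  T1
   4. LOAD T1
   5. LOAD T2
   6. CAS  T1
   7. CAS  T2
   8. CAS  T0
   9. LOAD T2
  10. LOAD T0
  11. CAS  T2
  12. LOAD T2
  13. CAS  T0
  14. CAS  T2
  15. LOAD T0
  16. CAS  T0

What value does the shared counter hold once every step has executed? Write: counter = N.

1. LOAD T0 → mem=5 r[T0]=5 [LOAD]
2. LOAD T1 → mem=5 r[T1]=5 [LOAD]
3. CAS T1 → mem=6 r[T1]=5 [OK]
4. LOAD T1 → mem=6 r[T1]=6 [LOAD]
5. LOAD T2 → mem=6 r[T2]=6 [LOAD]
6. CAS T1 → mem=7 r[T1]=6 [OK]
7. CAS T2 → mem=7 r[T2]=6 [RETRY]
8. CAS T0 → mem=7 r[T0]=5 [RETRY]
9. LOAD T2 → mem=7 r[T2]=7 [LOAD]
10. LOAD T0 → mem=7 r[T0]=7 [LOAD]
11. CAS T2 → mem=8 r[T2]=7 [OK]
12. LOAD T2 → mem=8 r[T2]=8 [LOAD]
13. CAS T0 → mem=8 r[T0]=7 [RETRY]
14. CAS T2 → mem=9 r[T2]=8 [OK]
15. LOAD T0 → mem=9 r[T0]=9 [LOAD]
16. CAS T0 → mem=10 r[T0]=9 [OK]

counter = 10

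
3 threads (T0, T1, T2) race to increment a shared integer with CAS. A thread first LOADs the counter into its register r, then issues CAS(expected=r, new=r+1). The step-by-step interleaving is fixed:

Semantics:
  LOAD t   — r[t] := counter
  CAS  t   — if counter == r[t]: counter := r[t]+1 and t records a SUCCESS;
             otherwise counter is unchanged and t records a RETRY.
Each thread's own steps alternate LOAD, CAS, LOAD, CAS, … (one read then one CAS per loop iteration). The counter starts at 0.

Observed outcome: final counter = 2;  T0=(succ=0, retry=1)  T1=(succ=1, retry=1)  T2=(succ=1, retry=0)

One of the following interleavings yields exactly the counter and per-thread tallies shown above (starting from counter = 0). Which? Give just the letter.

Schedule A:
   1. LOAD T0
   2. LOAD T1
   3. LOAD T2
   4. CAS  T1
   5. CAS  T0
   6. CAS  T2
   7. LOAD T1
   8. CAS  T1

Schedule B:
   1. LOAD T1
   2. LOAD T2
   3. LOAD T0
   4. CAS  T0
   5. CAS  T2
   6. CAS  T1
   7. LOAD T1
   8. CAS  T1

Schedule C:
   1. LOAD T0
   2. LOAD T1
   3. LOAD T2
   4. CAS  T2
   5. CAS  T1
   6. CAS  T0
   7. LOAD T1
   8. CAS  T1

C

Tracing schedule C:
1. LOAD T0 → mem=0 r[T0]=0 [LOAD]
2. LOAD T1 → mem=0 r[T1]=0 [LOAD]
3. LOAD T2 → mem=0 r[T2]=0 [LOAD]
4. CAS T2 → mem=1 r[T2]=0 [OK]
5. CAS T1 → mem=1 r[T1]=0 [RETRY]
6. CAS T0 → mem=1 r[T0]=0 [RETRY]
7. LOAD T1 → mem=1 r[T1]=1 [LOAD]
8. CAS T1 → mem=2 r[T1]=1 [OK]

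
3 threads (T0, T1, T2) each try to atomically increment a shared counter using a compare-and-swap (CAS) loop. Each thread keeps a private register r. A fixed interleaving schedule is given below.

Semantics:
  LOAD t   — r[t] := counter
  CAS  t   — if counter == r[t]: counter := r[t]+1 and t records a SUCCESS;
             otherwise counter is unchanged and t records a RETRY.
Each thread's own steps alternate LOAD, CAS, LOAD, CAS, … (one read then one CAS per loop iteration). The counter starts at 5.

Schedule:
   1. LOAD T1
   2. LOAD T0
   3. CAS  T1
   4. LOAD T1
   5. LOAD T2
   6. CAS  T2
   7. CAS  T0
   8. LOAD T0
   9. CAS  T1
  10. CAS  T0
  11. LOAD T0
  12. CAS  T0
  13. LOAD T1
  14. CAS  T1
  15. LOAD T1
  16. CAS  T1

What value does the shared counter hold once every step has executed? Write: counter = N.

counter = 11

#1 T1 reads 5
#2 T0 reads 5
#3 T1 CAS(5→6) writes; counter now 6
#4 T1 reads 6
#5 T2 reads 6
#6 T2 CAS(6→7) writes; counter now 7
#7 T0 CAS(5→6) fails; counter now 7
#8 T0 reads 7
#9 T1 CAS(6→7) fails; counter now 7
#10 T0 CAS(7→8) writes; counter now 8
#11 T0 reads 8
#12 T0 CAS(8→9) writes; counter now 9
#13 T1 reads 9
#14 T1 CAS(9→10) writes; counter now 10
#15 T1 reads 10
#16 T1 CAS(10→11) writes; counter now 11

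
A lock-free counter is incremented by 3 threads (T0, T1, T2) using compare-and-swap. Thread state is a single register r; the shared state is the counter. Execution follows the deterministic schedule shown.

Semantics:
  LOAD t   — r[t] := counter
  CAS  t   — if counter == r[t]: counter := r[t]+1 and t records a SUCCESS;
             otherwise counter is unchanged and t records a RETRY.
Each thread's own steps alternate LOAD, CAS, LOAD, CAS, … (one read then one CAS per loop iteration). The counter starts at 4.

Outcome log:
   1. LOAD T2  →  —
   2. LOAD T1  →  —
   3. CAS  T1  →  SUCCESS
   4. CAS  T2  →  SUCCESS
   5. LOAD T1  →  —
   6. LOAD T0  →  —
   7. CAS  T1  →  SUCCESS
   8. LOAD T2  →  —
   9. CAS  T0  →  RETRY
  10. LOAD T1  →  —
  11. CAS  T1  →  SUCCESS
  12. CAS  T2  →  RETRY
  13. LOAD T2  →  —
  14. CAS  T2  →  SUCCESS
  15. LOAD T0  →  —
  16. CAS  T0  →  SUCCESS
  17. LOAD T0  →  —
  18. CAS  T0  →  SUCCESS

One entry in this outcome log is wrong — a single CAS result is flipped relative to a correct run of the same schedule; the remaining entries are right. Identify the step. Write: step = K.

Correct run:
T2 LOAD — after: cnt=4, r=4 — load
T1 LOAD — after: cnt=4, r=4 — load
T1 CAS — after: cnt=5, r=4 — ok
T2 CAS — after: cnt=5, r=4 — retry
T1 LOAD — after: cnt=5, r=5 — load
T0 LOAD — after: cnt=5, r=5 — load
T1 CAS — after: cnt=6, r=5 — ok
T2 LOAD — after: cnt=6, r=6 — load
T0 CAS — after: cnt=6, r=5 — retry
T1 LOAD — after: cnt=6, r=6 — load
T1 CAS — after: cnt=7, r=6 — ok
T2 CAS — after: cnt=7, r=6 — retry
T2 LOAD — after: cnt=7, r=7 — load
T2 CAS — after: cnt=8, r=7 — ok
T0 LOAD — after: cnt=8, r=8 — load
T0 CAS — after: cnt=9, r=8 — ok
T0 LOAD — after: cnt=9, r=9 — load
T0 CAS — after: cnt=10, r=9 — ok
Log disagrees first at step 4.

step = 4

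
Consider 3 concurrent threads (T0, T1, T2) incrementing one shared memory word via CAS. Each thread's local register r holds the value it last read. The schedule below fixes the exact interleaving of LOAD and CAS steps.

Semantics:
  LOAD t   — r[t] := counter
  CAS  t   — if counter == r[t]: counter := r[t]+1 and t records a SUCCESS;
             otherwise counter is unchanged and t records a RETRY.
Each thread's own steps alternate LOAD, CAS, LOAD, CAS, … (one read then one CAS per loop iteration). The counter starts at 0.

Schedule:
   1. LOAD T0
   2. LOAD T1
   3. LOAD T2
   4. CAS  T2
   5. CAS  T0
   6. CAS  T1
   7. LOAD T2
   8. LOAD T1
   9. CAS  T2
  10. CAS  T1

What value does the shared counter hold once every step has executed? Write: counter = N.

counter = 2

   1) LOAD T0:  M=0  r_T0=0
   2) LOAD T1:  M=0  r_T1=0
   3) LOAD T2:  M=0  r_T2=0
   4) CAS  T2:  M=1  r_T2=0 ✓
   5) CAS  T0:  M=1  r_T0=0 ✗
   6) CAS  T1:  M=1  r_T1=0 ✗
   7) LOAD T2:  M=1  r_T2=1
   8) LOAD T1:  M=1  r_T1=1
   9) CAS  T2:  M=2  r_T2=1 ✓
  10) CAS  T1:  M=2  r_T1=1 ✗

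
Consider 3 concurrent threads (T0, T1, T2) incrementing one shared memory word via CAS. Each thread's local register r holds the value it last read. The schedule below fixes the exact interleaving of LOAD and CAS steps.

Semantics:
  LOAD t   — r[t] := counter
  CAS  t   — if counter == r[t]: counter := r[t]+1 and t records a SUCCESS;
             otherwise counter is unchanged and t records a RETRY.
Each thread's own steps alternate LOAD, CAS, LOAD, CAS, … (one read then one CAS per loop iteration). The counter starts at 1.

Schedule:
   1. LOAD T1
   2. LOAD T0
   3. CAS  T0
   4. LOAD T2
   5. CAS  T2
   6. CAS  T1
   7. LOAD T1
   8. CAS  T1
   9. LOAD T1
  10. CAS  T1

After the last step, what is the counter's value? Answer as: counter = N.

counter = 5

step 1: T1 LOAD ⇒ load; ctr=1 reg=1
step 2: T0 LOAD ⇒ load; ctr=1 reg=1
step 3: T0 CAS ⇒ ok; ctr=2 reg=1
step 4: T2 LOAD ⇒ load; ctr=2 reg=2
step 5: T2 CAS ⇒ ok; ctr=3 reg=2
step 6: T1 CAS ⇒ retry; ctr=3 reg=1
step 7: T1 LOAD ⇒ load; ctr=3 reg=3
step 8: T1 CAS ⇒ ok; ctr=4 reg=3
step 9: T1 LOAD ⇒ load; ctr=4 reg=4
step 10: T1 CAS ⇒ ok; ctr=5 reg=4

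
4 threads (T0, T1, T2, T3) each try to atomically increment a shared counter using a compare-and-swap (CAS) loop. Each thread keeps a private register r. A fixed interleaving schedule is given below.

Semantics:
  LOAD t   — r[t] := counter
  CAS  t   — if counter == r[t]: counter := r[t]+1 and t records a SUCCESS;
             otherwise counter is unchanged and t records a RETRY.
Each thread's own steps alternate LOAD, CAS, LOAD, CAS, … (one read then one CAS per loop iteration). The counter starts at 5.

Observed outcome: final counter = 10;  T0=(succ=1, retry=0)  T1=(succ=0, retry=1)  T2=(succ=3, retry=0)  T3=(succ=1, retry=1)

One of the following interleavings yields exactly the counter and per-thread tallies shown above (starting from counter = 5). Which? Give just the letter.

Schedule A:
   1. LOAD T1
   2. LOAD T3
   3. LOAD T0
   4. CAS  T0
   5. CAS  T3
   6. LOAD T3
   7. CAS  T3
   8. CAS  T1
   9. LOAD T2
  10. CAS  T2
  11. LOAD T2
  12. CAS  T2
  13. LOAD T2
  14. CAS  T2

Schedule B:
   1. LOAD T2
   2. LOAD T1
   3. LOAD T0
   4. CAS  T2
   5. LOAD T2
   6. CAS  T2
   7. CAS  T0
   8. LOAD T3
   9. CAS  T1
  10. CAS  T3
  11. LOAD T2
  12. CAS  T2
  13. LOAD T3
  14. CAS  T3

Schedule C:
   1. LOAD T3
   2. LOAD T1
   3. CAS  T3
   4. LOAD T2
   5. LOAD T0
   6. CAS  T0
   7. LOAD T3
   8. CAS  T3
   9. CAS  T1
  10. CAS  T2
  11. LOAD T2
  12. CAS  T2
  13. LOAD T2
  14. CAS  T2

Simulating candidate A:
T1 LOAD — after: cnt=5, r=5 — load
T3 LOAD — after: cnt=5, r=5 — load
T0 LOAD — after: cnt=5, r=5 — load
T0 CAS — after: cnt=6, r=5 — ok
T3 CAS — after: cnt=6, r=5 — retry
T3 LOAD — after: cnt=6, r=6 — load
T3 CAS — after: cnt=7, r=6 — ok
T1 CAS — after: cnt=7, r=5 — retry
T2 LOAD — after: cnt=7, r=7 — load
T2 CAS — after: cnt=8, r=7 — ok
T2 LOAD — after: cnt=8, r=8 — load
T2 CAS — after: cnt=9, r=8 — ok
T2 LOAD — after: cnt=9, r=9 — load
T2 CAS — after: cnt=10, r=9 — ok

A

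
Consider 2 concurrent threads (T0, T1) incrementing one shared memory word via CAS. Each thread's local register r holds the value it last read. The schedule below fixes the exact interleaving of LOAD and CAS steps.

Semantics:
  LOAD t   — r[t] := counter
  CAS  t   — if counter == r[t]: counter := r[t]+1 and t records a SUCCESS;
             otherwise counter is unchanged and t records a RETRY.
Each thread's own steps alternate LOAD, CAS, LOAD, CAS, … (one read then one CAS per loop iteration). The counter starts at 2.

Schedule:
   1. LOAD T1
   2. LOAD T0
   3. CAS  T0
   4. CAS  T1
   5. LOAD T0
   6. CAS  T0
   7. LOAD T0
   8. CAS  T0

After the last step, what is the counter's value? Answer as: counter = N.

counter = 5

[1] T1.load  rd  (counter 2, T1.r 2)
[2] T0.load  rd  (counter 2, T0.r 2)
[3] T0.cas  hit  (counter 3, T0.r 2)
[4] T1.cas  miss  (counter 3, T1.r 2)
[5] T0.load  rd  (counter 3, T0.r 3)
[6] T0.cas  hit  (counter 4, T0.r 3)
[7] T0.load  rd  (counter 4, T0.r 4)
[8] T0.cas  hit  (counter 5, T0.r 4)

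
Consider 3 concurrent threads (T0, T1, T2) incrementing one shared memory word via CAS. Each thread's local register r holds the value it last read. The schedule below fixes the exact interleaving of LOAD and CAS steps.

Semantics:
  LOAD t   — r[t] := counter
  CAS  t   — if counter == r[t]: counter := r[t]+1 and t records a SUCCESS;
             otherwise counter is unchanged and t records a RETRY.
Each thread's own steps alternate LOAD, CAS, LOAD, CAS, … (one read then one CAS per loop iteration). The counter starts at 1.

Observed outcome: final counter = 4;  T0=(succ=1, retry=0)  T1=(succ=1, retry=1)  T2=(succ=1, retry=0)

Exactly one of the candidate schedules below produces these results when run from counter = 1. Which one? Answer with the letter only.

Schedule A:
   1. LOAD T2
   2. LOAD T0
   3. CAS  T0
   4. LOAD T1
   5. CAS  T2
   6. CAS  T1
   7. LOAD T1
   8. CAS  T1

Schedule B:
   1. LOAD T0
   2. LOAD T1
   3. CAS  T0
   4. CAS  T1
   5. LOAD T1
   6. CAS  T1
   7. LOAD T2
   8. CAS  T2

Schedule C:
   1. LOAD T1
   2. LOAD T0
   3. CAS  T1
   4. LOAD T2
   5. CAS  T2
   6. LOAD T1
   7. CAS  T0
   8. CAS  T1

Simulating candidate B:
   1) LOAD T0:  M=1  r_T0=1
   2) LOAD T1:  M=1  r_T1=1
   3) CAS  T0:  M=2  r_T0=1 ✓
   4) CAS  T1:  M=2  r_T1=1 ✗
   5) LOAD T1:  M=2  r_T1=2
   6) CAS  T1:  M=3  r_T1=2 ✓
   7) LOAD T2:  M=3  r_T2=3
   8) CAS  T2:  M=4  r_T2=3 ✓

B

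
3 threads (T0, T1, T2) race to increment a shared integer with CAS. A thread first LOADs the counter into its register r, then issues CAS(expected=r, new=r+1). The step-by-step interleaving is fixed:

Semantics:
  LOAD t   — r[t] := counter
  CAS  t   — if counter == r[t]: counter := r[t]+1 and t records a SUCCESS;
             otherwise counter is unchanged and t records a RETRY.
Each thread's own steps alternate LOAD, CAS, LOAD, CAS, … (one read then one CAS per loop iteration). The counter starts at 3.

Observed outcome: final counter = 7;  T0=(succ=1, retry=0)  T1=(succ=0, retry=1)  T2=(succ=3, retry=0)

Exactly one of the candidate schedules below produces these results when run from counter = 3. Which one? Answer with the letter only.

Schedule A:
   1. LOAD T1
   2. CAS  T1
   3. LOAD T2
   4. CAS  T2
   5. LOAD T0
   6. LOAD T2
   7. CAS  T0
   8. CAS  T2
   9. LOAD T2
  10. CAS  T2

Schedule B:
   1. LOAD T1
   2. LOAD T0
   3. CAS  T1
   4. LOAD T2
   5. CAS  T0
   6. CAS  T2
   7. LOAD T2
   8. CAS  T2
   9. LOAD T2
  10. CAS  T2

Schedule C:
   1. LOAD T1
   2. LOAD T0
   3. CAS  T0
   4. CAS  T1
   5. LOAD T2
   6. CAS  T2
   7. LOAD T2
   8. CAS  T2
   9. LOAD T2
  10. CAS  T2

Run C:
1. LOAD T1 → mem=3 r[T1]=3 [LOAD]
2. LOAD T0 → mem=3 r[T0]=3 [LOAD]
3. CAS T0 → mem=4 r[T0]=3 [OK]
4. CAS T1 → mem=4 r[T1]=3 [RETRY]
5. LOAD T2 → mem=4 r[T2]=4 [LOAD]
6. CAS T2 → mem=5 r[T2]=4 [OK]
7. LOAD T2 → mem=5 r[T2]=5 [LOAD]
8. CAS T2 → mem=6 r[T2]=5 [OK]
9. LOAD T2 → mem=6 r[T2]=6 [LOAD]
10. CAS T2 → mem=7 r[T2]=6 [OK]

C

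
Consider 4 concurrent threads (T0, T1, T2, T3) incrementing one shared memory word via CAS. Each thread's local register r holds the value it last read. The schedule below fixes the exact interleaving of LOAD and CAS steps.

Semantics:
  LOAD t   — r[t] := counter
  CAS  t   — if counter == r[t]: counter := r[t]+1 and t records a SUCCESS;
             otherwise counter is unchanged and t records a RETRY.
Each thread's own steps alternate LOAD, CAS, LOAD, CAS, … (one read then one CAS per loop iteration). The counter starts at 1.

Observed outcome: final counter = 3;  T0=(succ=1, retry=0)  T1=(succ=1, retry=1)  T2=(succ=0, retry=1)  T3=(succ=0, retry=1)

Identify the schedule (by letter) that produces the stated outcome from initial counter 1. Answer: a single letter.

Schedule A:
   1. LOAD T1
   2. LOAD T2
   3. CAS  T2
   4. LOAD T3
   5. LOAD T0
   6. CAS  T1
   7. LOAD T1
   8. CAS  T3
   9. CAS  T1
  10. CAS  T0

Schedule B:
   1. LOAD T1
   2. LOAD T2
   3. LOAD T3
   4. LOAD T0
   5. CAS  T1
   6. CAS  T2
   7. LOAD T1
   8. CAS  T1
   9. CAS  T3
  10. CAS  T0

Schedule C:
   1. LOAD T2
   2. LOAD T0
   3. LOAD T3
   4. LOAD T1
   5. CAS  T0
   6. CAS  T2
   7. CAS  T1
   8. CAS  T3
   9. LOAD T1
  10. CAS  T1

Run C:
step 1: T2 LOAD ⇒ load; ctr=1 reg=1
step 2: T0 LOAD ⇒ load; ctr=1 reg=1
step 3: T3 LOAD ⇒ load; ctr=1 reg=1
step 4: T1 LOAD ⇒ load; ctr=1 reg=1
step 5: T0 CAS ⇒ ok; ctr=2 reg=1
step 6: T2 CAS ⇒ retry; ctr=2 reg=1
step 7: T1 CAS ⇒ retry; ctr=2 reg=1
step 8: T3 CAS ⇒ retry; ctr=2 reg=1
step 9: T1 LOAD ⇒ load; ctr=2 reg=2
step 10: T1 CAS ⇒ ok; ctr=3 reg=2

C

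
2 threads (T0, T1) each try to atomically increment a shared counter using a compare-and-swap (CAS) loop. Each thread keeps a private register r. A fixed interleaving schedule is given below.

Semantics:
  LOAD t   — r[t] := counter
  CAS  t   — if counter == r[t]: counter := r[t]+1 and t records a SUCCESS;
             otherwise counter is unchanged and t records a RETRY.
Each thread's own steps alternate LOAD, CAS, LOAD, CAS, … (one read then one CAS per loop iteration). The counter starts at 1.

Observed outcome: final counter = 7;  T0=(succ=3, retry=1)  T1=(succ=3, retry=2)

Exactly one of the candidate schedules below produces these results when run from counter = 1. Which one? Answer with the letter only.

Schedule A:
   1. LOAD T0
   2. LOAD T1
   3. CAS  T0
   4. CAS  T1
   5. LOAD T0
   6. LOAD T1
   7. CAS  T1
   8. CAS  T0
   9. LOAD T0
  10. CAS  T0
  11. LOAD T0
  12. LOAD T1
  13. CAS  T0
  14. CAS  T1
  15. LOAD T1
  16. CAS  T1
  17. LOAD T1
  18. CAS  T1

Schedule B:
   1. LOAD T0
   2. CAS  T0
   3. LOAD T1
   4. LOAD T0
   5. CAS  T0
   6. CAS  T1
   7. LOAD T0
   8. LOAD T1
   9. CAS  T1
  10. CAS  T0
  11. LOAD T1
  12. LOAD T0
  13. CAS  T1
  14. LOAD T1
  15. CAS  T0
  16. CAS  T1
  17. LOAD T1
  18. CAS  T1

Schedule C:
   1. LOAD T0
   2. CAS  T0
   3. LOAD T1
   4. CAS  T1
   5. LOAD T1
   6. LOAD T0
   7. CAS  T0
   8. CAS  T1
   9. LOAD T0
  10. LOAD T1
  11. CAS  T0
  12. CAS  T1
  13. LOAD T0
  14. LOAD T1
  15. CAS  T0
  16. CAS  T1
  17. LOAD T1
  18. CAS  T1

Tracing schedule A:
T0 LOAD — after: cnt=1, r=1 — load
T1 LOAD — after: cnt=1, r=1 — load
T0 CAS — after: cnt=2, r=1 — ok
T1 CAS — after: cnt=2, r=1 — retry
T0 LOAD — after: cnt=2, r=2 — load
T1 LOAD — after: cnt=2, r=2 — load
T1 CAS — after: cnt=3, r=2 — ok
T0 CAS — after: cnt=3, r=2 — retry
T0 LOAD — after: cnt=3, r=3 — load
T0 CAS — after: cnt=4, r=3 — ok
T0 LOAD — after: cnt=4, r=4 — load
T1 LOAD — after: cnt=4, r=4 — load
T0 CAS — after: cnt=5, r=4 — ok
T1 CAS — after: cnt=5, r=4 — retry
T1 LOAD — after: cnt=5, r=5 — load
T1 CAS — after: cnt=6, r=5 — ok
T1 LOAD — after: cnt=6, r=6 — load
T1 CAS — after: cnt=7, r=6 — ok

A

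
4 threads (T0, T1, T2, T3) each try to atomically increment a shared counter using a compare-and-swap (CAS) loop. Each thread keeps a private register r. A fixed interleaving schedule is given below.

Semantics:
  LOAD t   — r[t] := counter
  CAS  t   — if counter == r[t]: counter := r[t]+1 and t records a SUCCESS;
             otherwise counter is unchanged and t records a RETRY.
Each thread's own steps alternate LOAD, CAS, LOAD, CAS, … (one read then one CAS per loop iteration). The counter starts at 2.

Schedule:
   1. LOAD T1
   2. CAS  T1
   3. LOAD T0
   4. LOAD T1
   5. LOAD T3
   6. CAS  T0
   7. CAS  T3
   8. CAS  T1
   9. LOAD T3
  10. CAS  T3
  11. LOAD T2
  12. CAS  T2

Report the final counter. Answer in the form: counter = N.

#1 T1 reads 2
#2 T1 CAS(2→3) writes; counter now 3
#3 T0 reads 3
#4 T1 reads 3
#5 T3 reads 3
#6 T0 CAS(3→4) writes; counter now 4
#7 T3 CAS(3→4) fails; counter now 4
#8 T1 CAS(3→4) fails; counter now 4
#9 T3 reads 4
#10 T3 CAS(4→5) writes; counter now 5
#11 T2 reads 5
#12 T2 CAS(5→6) writes; counter now 6

counter = 6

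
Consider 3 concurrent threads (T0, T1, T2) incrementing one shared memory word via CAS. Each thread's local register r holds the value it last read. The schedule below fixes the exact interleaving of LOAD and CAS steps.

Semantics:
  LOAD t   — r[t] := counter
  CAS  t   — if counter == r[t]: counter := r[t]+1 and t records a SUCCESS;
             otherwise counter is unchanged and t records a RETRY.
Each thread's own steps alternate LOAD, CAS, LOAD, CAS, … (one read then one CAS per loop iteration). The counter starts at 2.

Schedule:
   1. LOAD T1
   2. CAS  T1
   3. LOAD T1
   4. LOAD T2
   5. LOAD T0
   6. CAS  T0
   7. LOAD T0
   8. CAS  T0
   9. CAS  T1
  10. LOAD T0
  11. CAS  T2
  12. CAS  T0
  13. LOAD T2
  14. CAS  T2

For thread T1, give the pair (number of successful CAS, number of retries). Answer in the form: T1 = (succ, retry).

T1 = (1, 1)

#1 T1 reads 2
#2 T1 CAS(2→3) writes; counter now 3
#3 T1 reads 3
#4 T2 reads 3
#5 T0 reads 3
#6 T0 CAS(3→4) writes; counter now 4
#7 T0 reads 4
#8 T0 CAS(4→5) writes; counter now 5
#9 T1 CAS(3→4) fails; counter now 5
#10 T0 reads 5
#11 T2 CAS(3→4) fails; counter now 5
#12 T0 CAS(5→6) writes; counter now 6
#13 T2 reads 6
#14 T2 CAS(6→7) writes; counter now 7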